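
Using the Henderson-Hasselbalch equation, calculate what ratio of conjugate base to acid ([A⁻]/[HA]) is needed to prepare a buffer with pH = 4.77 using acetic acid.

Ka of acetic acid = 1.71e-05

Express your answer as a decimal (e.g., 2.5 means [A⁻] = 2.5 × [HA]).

pKa = -log(1.71e-05) = 4.7670. pH = pKa + log([A⁻]/[HA]), so log([A⁻]/[HA]) = pH − pKa = 4.77 − 4.7670 = 0.0030. [A⁻]/[HA] = 10^(0.0030) = 1.01

[A⁻]/[HA] = 1.01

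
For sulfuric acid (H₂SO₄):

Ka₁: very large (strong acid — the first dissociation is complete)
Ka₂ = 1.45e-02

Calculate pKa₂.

pKa₂ = -log(Ka₂) = -log(1.45e-02) = 1.84.

pK_{a2} = 1.84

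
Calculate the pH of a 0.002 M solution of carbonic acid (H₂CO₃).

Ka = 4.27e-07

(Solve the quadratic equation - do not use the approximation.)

x² + Ka×x - Ka×C = 0. Using quadratic formula: [H⁺] = 2.9011e-05

pH = 4.54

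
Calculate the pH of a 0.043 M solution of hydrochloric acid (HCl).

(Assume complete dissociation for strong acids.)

[H⁺] = 0.043 M for strong acid. pH = -log[H⁺] = -log(0.043)

pH = 1.37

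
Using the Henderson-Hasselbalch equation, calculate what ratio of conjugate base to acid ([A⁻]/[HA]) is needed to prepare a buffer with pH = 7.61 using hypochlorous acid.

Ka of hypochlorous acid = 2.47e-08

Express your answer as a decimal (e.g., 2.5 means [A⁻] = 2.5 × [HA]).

pKa = -log(2.47e-08) = 7.6073. pH = pKa + log([A⁻]/[HA]), so log([A⁻]/[HA]) = pH − pKa = 7.61 − 7.6073 = 0.0027. [A⁻]/[HA] = 10^(0.0027) = 1.01

[A⁻]/[HA] = 1.01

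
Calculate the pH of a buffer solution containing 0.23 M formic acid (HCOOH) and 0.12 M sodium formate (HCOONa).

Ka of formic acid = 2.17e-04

pKa = -log(2.17e-04) = 3.66. pH = pKa + log([A⁻]/[HA]) = 3.66 + log(0.12/0.23)

pH = 3.38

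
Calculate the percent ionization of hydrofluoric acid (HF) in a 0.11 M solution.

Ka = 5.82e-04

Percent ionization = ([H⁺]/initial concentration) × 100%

Using Ka equilibrium: x² + Ka×x - Ka×C = 0. Solving: [H⁺] = 7.7155e-03. Percent = (7.7155e-03/0.11) × 100

Percent ionization = 7.01%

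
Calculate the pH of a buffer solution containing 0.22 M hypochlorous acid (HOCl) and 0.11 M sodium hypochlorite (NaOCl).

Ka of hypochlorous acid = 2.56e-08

pKa = -log(2.56e-08) = 7.59. pH = pKa + log([A⁻]/[HA]) = 7.59 + log(0.11/0.22)

pH = 7.29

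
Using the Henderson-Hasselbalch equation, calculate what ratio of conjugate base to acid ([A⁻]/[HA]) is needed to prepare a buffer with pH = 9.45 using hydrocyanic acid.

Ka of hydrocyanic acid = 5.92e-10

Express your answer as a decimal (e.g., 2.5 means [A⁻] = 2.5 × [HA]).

pKa = -log(5.92e-10) = 9.2277. pH = pKa + log([A⁻]/[HA]), so log([A⁻]/[HA]) = pH − pKa = 9.45 − 9.2277 = 0.2223. [A⁻]/[HA] = 10^(0.2223) = 1.67

[A⁻]/[HA] = 1.67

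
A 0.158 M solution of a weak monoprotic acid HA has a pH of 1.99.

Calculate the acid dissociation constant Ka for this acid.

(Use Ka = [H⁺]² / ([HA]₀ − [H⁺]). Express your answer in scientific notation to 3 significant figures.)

[H⁺] = 10^(−pH) = 10^(−1.99) = 1.023e-02 M. For HA ⇌ H⁺ + A⁻, Ka = [H⁺][A⁻]/[HA] = [H⁺]² / ([HA]₀ − [H⁺]) = (1.023e-02)² / (0.158 − 1.023e-02) = 7.09e-04.

K_a = 7.09e-04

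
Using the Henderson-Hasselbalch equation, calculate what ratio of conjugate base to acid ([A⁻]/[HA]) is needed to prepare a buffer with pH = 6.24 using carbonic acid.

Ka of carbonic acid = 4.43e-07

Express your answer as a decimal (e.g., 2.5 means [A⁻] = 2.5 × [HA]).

pKa = -log(4.43e-07) = 6.3536. pH = pKa + log([A⁻]/[HA]), so log([A⁻]/[HA]) = pH − pKa = 6.24 − 6.3536 = -0.1136. [A⁻]/[HA] = 10^(-0.1136) = 0.770

[A⁻]/[HA] = 0.770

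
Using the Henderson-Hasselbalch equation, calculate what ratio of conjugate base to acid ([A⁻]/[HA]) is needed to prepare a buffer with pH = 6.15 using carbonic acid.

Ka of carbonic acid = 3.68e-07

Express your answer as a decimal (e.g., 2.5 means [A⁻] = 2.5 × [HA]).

pKa = -log(3.68e-07) = 6.4342. pH = pKa + log([A⁻]/[HA]), so log([A⁻]/[HA]) = pH − pKa = 6.15 − 6.4342 = -0.2842. [A⁻]/[HA] = 10^(-0.2842) = 0.520

[A⁻]/[HA] = 0.520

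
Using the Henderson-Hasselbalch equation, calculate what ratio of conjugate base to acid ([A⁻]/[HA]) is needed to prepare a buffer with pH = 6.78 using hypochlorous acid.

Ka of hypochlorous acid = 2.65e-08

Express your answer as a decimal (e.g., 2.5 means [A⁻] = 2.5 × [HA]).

pKa = -log(2.65e-08) = 7.5768. pH = pKa + log([A⁻]/[HA]), so log([A⁻]/[HA]) = pH − pKa = 6.78 − 7.5768 = -0.7968. [A⁻]/[HA] = 10^(-0.7968) = 0.160

[A⁻]/[HA] = 0.160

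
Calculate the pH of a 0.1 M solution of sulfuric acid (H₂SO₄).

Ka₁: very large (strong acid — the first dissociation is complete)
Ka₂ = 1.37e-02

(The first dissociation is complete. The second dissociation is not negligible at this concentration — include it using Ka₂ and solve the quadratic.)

First dissociation is complete: [H⁺]₀ = [HSO₄⁻]₀ = C = 0.1 M. Second dissociation HSO₄⁻ ⇌ H⁺ + SO₄²⁻: let x = [SO₄²⁻]. Ka₂ = (C + x)·x / (C − x) = 1.37e-02 → x² + (C + Ka₂)·x − Ka₂·C = 0 → x² + 0.11370·x − 1.370e-03 = 0. x = (−0.11370 + √(0.11370² + 4 × 1.370e-03)) / 2 = 1.0987e-02 M. [H⁺] = C + x = 0.1 + 1.0987e-02 = 1.1099e-01 M. pH = -log(1.1099e-01) = 0.95.

pH = 0.95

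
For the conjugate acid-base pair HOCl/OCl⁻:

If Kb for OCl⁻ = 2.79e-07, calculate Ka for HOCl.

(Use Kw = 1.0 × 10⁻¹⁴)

For a conjugate pair Ka × Kb = Kw, so Ka = Kw/Kb = 1.0 × 10⁻¹⁴ / 2.79e-07 = 3.58e-08.

K_a = 3.58e-08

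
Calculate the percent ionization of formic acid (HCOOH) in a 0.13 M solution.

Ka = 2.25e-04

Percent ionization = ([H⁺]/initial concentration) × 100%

Using Ka equilibrium: x² + Ka×x - Ka×C = 0. Solving: [H⁺] = 5.2970e-03. Percent = (5.2970e-03/0.13) × 100

Percent ionization = 4.07%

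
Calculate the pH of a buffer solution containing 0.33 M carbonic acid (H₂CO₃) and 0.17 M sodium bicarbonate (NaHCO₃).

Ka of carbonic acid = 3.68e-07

pKa = -log(3.68e-07) = 6.43. pH = pKa + log([A⁻]/[HA]) = 6.43 + log(0.17/0.33)

pH = 6.15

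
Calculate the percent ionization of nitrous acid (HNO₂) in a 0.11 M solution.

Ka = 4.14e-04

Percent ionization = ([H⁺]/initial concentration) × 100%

Using Ka equilibrium: x² + Ka×x - Ka×C = 0. Solving: [H⁺] = 6.5445e-03. Percent = (6.5445e-03/0.11) × 100

Percent ionization = 5.95%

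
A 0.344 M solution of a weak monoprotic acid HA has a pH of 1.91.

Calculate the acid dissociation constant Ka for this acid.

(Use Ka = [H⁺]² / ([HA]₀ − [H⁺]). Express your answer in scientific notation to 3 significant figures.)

[H⁺] = 10^(−pH) = 10^(−1.91) = 1.230e-02 M. For HA ⇌ H⁺ + A⁻, Ka = [H⁺][A⁻]/[HA] = [H⁺]² / ([HA]₀ − [H⁺]) = (1.230e-02)² / (0.344 − 1.230e-02) = 4.56e-04.

K_a = 4.56e-04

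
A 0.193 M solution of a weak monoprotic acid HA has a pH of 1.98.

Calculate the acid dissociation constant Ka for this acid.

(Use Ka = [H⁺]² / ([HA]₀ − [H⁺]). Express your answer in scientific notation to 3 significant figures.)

[H⁺] = 10^(−pH) = 10^(−1.98) = 1.047e-02 M. For HA ⇌ H⁺ + A⁻, Ka = [H⁺][A⁻]/[HA] = [H⁺]² / ([HA]₀ − [H⁺]) = (1.047e-02)² / (0.193 − 1.047e-02) = 6.01e-04.

K_a = 6.01e-04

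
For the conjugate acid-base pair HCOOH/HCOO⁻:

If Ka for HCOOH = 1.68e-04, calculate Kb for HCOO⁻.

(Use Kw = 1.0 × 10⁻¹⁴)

For a conjugate pair Ka × Kb = Kw, so Kb = Kw/Ka = 1.0 × 10⁻¹⁴ / 1.68e-04 = 5.95e-11.

K_b = 5.95e-11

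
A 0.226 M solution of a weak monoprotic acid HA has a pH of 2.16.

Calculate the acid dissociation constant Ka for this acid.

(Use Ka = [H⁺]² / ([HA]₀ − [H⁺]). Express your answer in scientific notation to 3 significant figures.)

[H⁺] = 10^(−pH) = 10^(−2.16) = 6.918e-03 M. For HA ⇌ H⁺ + A⁻, Ka = [H⁺][A⁻]/[HA] = [H⁺]² / ([HA]₀ − [H⁺]) = (6.918e-03)² / (0.226 − 6.918e-03) = 2.18e-04.

K_a = 2.18e-04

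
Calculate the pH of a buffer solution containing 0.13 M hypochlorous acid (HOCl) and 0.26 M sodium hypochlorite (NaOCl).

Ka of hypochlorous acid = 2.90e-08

pKa = -log(2.90e-08) = 7.54. pH = pKa + log([A⁻]/[HA]) = 7.54 + log(0.26/0.13)

pH = 7.84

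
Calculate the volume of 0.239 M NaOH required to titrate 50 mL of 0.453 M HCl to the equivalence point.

At equivalence: moles acid = moles base. moles HCl = 0.453 × 50/1000 = 0.02265 mol. V_base = moles / 0.239 × 1000 = 94.8 mL.

V_{base} = 94.8 mL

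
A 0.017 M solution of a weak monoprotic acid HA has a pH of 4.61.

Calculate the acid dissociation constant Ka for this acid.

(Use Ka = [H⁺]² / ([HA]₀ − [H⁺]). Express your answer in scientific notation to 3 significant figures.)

[H⁺] = 10^(−pH) = 10^(−4.61) = 2.455e-05 M. For HA ⇌ H⁺ + A⁻, Ka = [H⁺][A⁻]/[HA] = [H⁺]² / ([HA]₀ − [H⁺]) = (2.455e-05)² / (0.017 − 2.455e-05) = 3.55e-08.

K_a = 3.55e-08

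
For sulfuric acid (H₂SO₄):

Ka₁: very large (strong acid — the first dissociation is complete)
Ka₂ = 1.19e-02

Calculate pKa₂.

pKa₂ = -log(Ka₂) = -log(1.19e-02) = 1.92.

pK_{a2} = 1.92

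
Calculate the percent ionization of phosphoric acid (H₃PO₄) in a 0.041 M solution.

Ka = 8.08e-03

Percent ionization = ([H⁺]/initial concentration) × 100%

Using Ka equilibrium: x² + Ka×x - Ka×C = 0. Solving: [H⁺] = 1.4604e-02. Percent = (1.4604e-02/0.041) × 100

Percent ionization = 35.6%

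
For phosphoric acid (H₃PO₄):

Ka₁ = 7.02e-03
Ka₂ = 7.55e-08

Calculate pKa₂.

pKa₂ = -log(Ka₂) = -log(7.55e-08) = 7.12.

pK_{a2} = 7.12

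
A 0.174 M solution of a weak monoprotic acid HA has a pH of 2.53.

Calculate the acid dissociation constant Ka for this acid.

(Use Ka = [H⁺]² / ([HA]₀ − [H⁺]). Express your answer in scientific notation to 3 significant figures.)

[H⁺] = 10^(−pH) = 10^(−2.53) = 2.951e-03 M. For HA ⇌ H⁺ + A⁻, Ka = [H⁺][A⁻]/[HA] = [H⁺]² / ([HA]₀ − [H⁺]) = (2.951e-03)² / (0.174 − 2.951e-03) = 5.09e-05.

K_a = 5.09e-05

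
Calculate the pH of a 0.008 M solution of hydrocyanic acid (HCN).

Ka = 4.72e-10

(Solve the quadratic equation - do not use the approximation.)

x² + Ka×x - Ka×C = 0. Using quadratic formula: [H⁺] = 1.9430e-06

pH = 5.71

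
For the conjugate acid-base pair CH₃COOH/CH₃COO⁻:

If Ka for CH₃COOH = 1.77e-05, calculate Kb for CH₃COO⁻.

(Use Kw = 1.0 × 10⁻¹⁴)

For a conjugate pair Ka × Kb = Kw, so Kb = Kw/Ka = 1.0 × 10⁻¹⁴ / 1.77e-05 = 5.65e-10.

K_b = 5.65e-10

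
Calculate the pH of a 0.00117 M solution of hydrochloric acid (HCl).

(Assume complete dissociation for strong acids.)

[H⁺] = 0.00117 M for strong acid. pH = -log[H⁺] = -log(0.00117)

pH = 2.93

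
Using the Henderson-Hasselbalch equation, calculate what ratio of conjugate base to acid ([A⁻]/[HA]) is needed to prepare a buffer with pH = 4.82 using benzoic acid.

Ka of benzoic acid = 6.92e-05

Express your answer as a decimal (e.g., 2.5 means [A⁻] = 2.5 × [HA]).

pKa = -log(6.92e-05) = 4.1599. pH = pKa + log([A⁻]/[HA]), so log([A⁻]/[HA]) = pH − pKa = 4.82 − 4.1599 = 0.6601. [A⁻]/[HA] = 10^(0.6601) = 4.57

[A⁻]/[HA] = 4.57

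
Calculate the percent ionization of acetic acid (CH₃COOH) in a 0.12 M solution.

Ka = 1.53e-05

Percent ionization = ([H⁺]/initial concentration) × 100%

Using Ka equilibrium: x² + Ka×x - Ka×C = 0. Solving: [H⁺] = 1.3474e-03. Percent = (1.3474e-03/0.12) × 100

Percent ionization = 1.12%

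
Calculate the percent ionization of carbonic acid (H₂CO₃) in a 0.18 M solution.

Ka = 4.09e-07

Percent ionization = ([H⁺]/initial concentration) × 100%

Using Ka equilibrium: x² + Ka×x - Ka×C = 0. Solving: [H⁺] = 2.7113e-04. Percent = (2.7113e-04/0.18) × 100

Percent ionization = 0.151%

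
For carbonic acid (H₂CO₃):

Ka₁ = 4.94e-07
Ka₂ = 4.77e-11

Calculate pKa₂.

pKa₂ = -log(Ka₂) = -log(4.77e-11) = 10.32.

pK_{a2} = 10.32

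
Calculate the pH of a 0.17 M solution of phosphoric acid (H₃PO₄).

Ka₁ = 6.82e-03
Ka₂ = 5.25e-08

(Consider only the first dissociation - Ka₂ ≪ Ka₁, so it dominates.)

First dissociation dominates. From Ka₁ = [H⁺][HA⁻]/[H₂A], x² + Ka₁·x − Ka₁·C = 0 with C = 0.17 M and Ka₁ = 6.82e-03. Solving: [H⁺] = (−Ka₁ + √(Ka₁² + 4·Ka₁·C)) / 2 = 3.0810e-02 M. pH = -log(3.0810e-02) = 1.51.

pH = 1.51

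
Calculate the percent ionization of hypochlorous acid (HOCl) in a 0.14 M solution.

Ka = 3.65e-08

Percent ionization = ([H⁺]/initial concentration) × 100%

Using Ka equilibrium: x² + Ka×x - Ka×C = 0. Solving: [H⁺] = 7.1466e-05. Percent = (7.1466e-05/0.14) × 100

Percent ionization = 0.051%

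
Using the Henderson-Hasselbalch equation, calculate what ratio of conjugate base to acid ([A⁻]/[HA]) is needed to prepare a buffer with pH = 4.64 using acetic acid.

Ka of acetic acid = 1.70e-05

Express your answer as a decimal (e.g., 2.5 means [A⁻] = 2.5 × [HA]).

pKa = -log(1.70e-05) = 4.7696. pH = pKa + log([A⁻]/[HA]), so log([A⁻]/[HA]) = pH − pKa = 4.64 − 4.7696 = -0.1296. [A⁻]/[HA] = 10^(-0.1296) = 0.742

[A⁻]/[HA] = 0.742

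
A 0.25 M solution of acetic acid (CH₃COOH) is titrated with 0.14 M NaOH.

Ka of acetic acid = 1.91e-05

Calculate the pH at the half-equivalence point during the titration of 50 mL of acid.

At half-equivalence [HA] = [A⁻], so Henderson-Hasselbalch gives pH = pKa = -log(1.91e-05) = 4.72.

pH = pKa = 4.72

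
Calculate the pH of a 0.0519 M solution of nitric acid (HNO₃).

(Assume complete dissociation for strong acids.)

[H⁺] = 0.0519 M for strong acid. pH = -log[H⁺] = -log(0.0519)

pH = 1.28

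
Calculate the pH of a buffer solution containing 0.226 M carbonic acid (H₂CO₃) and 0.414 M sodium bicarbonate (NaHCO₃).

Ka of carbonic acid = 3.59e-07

pKa = -log(3.59e-07) = 6.44. pH = pKa + log([A⁻]/[HA]) = 6.44 + log(0.414/0.226)

pH = 6.71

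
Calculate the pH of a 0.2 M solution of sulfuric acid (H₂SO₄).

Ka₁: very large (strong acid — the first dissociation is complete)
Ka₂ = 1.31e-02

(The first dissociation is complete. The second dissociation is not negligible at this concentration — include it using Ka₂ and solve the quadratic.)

First dissociation is complete: [H⁺]₀ = [HSO₄⁻]₀ = C = 0.2 M. Second dissociation HSO₄⁻ ⇌ H⁺ + SO₄²⁻: let x = [SO₄²⁻]. Ka₂ = (C + x)·x / (C − x) = 1.31e-02 → x² + (C + Ka₂)·x − Ka₂·C = 0 → x² + 0.21310·x − 2.620e-03 = 0. x = (−0.21310 + √(0.21310² + 4 × 2.620e-03)) / 2 = 1.1657e-02 M. [H⁺] = C + x = 0.2 + 1.1657e-02 = 2.1166e-01 M. pH = -log(2.1166e-01) = 0.67.

pH = 0.67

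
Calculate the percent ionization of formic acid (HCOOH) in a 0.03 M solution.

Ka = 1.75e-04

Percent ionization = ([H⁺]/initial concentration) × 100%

Using Ka equilibrium: x² + Ka×x - Ka×C = 0. Solving: [H⁺] = 2.2055e-03. Percent = (2.2055e-03/0.03) × 100

Percent ionization = 7.35%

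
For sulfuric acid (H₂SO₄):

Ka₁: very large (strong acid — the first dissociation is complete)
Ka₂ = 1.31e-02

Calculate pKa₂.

pKa₂ = -log(Ka₂) = -log(1.31e-02) = 1.88.

pK_{a2} = 1.88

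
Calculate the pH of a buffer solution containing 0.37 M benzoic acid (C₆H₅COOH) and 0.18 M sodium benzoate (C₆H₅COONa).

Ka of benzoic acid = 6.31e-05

pKa = -log(6.31e-05) = 4.20. pH = pKa + log([A⁻]/[HA]) = 4.20 + log(0.18/0.37)

pH = 3.89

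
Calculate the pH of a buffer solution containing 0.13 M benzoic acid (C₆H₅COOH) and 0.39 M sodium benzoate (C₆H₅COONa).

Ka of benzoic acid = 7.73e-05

pKa = -log(7.73e-05) = 4.11. pH = pKa + log([A⁻]/[HA]) = 4.11 + log(0.39/0.13)

pH = 4.59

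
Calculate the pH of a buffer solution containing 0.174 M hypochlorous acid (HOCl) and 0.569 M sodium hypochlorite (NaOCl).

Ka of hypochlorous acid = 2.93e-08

pKa = -log(2.93e-08) = 7.53. pH = pKa + log([A⁻]/[HA]) = 7.53 + log(0.569/0.174)

pH = 8.05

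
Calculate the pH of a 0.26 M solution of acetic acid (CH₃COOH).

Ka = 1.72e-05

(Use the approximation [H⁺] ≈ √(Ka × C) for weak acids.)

[H⁺] = √(Ka × C) = √(1.72e-05 × 0.26) = 2.1147e-03. pH = -log(2.1147e-03)

pH = 2.67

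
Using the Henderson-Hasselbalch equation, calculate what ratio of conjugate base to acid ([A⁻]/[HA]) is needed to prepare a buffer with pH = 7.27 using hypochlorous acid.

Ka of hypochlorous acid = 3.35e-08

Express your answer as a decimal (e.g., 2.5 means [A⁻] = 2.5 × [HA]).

pKa = -log(3.35e-08) = 7.4750. pH = pKa + log([A⁻]/[HA]), so log([A⁻]/[HA]) = pH − pKa = 7.27 − 7.4750 = -0.2050. [A⁻]/[HA] = 10^(-0.2050) = 0.624

[A⁻]/[HA] = 0.624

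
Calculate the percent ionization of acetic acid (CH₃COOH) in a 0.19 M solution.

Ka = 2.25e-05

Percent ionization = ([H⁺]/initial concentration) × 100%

Using Ka equilibrium: x² + Ka×x - Ka×C = 0. Solving: [H⁺] = 2.0564e-03. Percent = (2.0564e-03/0.19) × 100

Percent ionization = 1.08%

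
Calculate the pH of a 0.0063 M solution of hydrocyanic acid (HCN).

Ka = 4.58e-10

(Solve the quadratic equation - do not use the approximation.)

x² + Ka×x - Ka×C = 0. Using quadratic formula: [H⁺] = 1.6984e-06

pH = 5.77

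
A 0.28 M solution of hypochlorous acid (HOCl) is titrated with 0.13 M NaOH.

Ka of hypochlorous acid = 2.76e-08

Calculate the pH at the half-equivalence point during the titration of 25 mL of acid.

At half-equivalence [HA] = [A⁻], so Henderson-Hasselbalch gives pH = pKa = -log(2.76e-08) = 7.56.

pH = pKa = 7.56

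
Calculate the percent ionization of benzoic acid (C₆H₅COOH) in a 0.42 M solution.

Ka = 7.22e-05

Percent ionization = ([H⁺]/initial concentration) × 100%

Using Ka equilibrium: x² + Ka×x - Ka×C = 0. Solving: [H⁺] = 5.4707e-03. Percent = (5.4707e-03/0.42) × 100

Percent ionization = 1.3%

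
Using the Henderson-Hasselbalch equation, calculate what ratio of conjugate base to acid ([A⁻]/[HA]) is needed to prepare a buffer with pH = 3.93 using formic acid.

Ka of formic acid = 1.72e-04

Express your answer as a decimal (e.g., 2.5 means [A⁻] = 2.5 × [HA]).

pKa = -log(1.72e-04) = 3.7645. pH = pKa + log([A⁻]/[HA]), so log([A⁻]/[HA]) = pH − pKa = 3.93 − 3.7645 = 0.1655. [A⁻]/[HA] = 10^(0.1655) = 1.46

[A⁻]/[HA] = 1.46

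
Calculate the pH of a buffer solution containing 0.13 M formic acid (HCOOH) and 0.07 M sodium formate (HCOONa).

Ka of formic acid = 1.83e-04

pKa = -log(1.83e-04) = 3.74. pH = pKa + log([A⁻]/[HA]) = 3.74 + log(0.07/0.13)

pH = 3.47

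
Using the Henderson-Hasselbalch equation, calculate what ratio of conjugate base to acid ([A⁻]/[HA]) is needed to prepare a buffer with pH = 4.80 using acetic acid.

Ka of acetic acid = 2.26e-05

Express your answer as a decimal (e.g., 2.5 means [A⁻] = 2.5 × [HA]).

pKa = -log(2.26e-05) = 4.6459. pH = pKa + log([A⁻]/[HA]), so log([A⁻]/[HA]) = pH − pKa = 4.80 − 4.6459 = 0.1541. [A⁻]/[HA] = 10^(0.1541) = 1.43

[A⁻]/[HA] = 1.43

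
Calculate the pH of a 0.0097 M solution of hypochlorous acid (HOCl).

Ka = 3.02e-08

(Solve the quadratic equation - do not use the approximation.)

x² + Ka×x - Ka×C = 0. Using quadratic formula: [H⁺] = 1.7100e-05

pH = 4.77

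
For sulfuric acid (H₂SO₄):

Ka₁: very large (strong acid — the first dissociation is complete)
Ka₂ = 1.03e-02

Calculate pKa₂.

pKa₂ = -log(Ka₂) = -log(1.03e-02) = 1.99.

pK_{a2} = 1.99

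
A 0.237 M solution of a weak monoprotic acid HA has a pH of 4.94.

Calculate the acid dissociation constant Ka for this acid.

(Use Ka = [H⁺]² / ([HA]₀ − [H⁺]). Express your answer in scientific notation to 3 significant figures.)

[H⁺] = 10^(−pH) = 10^(−4.94) = 1.148e-05 M. For HA ⇌ H⁺ + A⁻, Ka = [H⁺][A⁻]/[HA] = [H⁺]² / ([HA]₀ − [H⁺]) = (1.148e-05)² / (0.237 − 1.148e-05) = 5.56e-10.

K_a = 5.56e-10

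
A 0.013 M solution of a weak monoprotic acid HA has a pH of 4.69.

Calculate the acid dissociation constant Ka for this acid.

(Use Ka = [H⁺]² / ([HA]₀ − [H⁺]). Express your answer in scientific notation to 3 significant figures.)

[H⁺] = 10^(−pH) = 10^(−4.69) = 2.042e-05 M. For HA ⇌ H⁺ + A⁻, Ka = [H⁺][A⁻]/[HA] = [H⁺]² / ([HA]₀ − [H⁺]) = (2.042e-05)² / (0.013 − 2.042e-05) = 3.21e-08.

K_a = 3.21e-08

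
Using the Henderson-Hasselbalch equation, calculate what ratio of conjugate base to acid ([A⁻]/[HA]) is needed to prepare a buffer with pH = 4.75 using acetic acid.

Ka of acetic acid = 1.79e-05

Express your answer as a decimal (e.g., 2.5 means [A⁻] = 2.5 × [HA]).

pKa = -log(1.79e-05) = 4.7471. pH = pKa + log([A⁻]/[HA]), so log([A⁻]/[HA]) = pH − pKa = 4.75 − 4.7471 = 0.0029. [A⁻]/[HA] = 10^(0.0029) = 1.01

[A⁻]/[HA] = 1.01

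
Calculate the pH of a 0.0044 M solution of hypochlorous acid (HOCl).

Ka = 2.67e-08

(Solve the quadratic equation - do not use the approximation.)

x² + Ka×x - Ka×C = 0. Using quadratic formula: [H⁺] = 1.0825e-05

pH = 4.97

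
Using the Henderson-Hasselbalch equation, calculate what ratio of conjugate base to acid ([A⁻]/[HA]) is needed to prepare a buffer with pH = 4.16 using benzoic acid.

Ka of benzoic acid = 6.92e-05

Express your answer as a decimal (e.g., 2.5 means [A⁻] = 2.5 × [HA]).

pKa = -log(6.92e-05) = 4.1599. pH = pKa + log([A⁻]/[HA]), so log([A⁻]/[HA]) = pH − pKa = 4.16 − 4.1599 = 0.0001. [A⁻]/[HA] = 10^(0.0001) = 1.00

[A⁻]/[HA] = 1.00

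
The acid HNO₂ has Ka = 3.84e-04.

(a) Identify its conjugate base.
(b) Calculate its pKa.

(a) The conjugate base is formed by removing one H⁺ from HNO₂, giving NO₂⁻. (b) pKa = -log(Ka) = -log(3.84e-04) = 3.42.

Conjugate base: NO₂⁻; pK_a = 3.42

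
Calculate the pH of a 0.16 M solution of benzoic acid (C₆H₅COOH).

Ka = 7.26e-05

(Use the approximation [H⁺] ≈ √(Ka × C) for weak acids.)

[H⁺] = √(Ka × C) = √(7.26e-05 × 0.16) = 3.4082e-03. pH = -log(3.4082e-03)

pH = 2.47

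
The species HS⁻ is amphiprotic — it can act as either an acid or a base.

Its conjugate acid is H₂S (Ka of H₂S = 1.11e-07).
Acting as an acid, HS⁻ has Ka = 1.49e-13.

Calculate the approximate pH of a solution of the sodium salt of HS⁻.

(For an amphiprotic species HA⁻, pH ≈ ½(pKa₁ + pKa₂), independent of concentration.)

pKa₁ = -log(1.11e-07) = 6.95; pKa₂ = -log(1.49e-13) = 12.83. For an amphiprotic species, pH ≈ ½(pKa₁ + pKa₂) = ½(6.95 + 12.83) = 9.89.

pH = 9.89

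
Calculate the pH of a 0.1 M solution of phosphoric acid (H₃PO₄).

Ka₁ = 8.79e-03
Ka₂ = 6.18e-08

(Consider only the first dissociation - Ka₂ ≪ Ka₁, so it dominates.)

First dissociation dominates. From Ka₁ = [H⁺][HA⁻]/[H₂A], x² + Ka₁·x − Ka₁·C = 0 with C = 0.1 M and Ka₁ = 8.79e-03. Solving: [H⁺] = (−Ka₁ + √(Ka₁² + 4·Ka₁·C)) / 2 = 2.5577e-02 M. pH = -log(2.5577e-02) = 1.59.

pH = 1.59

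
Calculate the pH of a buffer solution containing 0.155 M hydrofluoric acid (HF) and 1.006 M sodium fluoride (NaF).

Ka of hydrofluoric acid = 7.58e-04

pKa = -log(7.58e-04) = 3.12. pH = pKa + log([A⁻]/[HA]) = 3.12 + log(1.006/0.155)

pH = 3.93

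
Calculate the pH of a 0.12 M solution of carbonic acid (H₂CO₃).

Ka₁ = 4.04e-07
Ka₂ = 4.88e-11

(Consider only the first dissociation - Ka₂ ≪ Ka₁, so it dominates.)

First dissociation dominates. From Ka₁ = [H⁺][HA⁻]/[H₂A], x² + Ka₁·x − Ka₁·C = 0 with C = 0.12 M and Ka₁ = 4.04e-07. Solving: [H⁺] = (−Ka₁ + √(Ka₁² + 4·Ka₁·C)) / 2 = 2.1998e-04 M. pH = -log(2.1998e-04) = 3.66.

pH = 3.66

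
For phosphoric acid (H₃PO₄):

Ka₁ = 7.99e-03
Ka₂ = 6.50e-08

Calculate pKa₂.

pKa₂ = -log(Ka₂) = -log(6.50e-08) = 7.19.

pK_{a2} = 7.19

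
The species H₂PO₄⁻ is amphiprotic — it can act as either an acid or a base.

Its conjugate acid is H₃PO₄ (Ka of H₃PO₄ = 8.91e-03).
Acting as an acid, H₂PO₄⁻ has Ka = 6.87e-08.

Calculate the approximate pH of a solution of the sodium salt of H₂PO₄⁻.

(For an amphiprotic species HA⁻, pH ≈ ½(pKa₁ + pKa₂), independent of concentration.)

pKa₁ = -log(8.91e-03) = 2.05; pKa₂ = -log(6.87e-08) = 7.16. For an amphiprotic species, pH ≈ ½(pKa₁ + pKa₂) = ½(2.05 + 7.16) = 4.61.

pH = 4.61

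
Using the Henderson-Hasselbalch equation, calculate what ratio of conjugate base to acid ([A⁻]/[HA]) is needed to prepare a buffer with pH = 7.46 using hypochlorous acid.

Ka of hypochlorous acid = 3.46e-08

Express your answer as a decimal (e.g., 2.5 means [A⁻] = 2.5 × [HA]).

pKa = -log(3.46e-08) = 7.4609. pH = pKa + log([A⁻]/[HA]), so log([A⁻]/[HA]) = pH − pKa = 7.46 − 7.4609 = -0.0009. [A⁻]/[HA] = 10^(-0.0009) = 0.998

[A⁻]/[HA] = 0.998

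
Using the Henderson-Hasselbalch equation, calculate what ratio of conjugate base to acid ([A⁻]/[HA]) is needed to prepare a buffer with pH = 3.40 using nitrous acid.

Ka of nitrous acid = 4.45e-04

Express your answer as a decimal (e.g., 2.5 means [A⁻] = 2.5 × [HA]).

pKa = -log(4.45e-04) = 3.3516. pH = pKa + log([A⁻]/[HA]), so log([A⁻]/[HA]) = pH − pKa = 3.40 − 3.3516 = 0.0484. [A⁻]/[HA] = 10^(0.0484) = 1.12

[A⁻]/[HA] = 1.12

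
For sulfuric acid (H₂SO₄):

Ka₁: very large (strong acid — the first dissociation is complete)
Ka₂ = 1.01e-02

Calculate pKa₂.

pKa₂ = -log(Ka₂) = -log(1.01e-02) = 2.00.

pK_{a2} = 2.00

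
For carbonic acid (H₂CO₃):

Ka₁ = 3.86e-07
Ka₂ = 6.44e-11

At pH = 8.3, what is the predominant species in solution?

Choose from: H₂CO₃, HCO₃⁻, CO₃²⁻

pKa₁ = 6.41, pKa₂ = 10.19. For a polyprotic acid the predominant species crosses at each pKa: below pKa_n the protonated form dominates, above it the deprotonated form does. At pH = 8.3, the predominant species is HCO₃⁻.

HCO₃⁻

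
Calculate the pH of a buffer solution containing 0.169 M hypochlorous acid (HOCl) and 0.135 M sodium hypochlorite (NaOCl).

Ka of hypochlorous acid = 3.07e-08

pKa = -log(3.07e-08) = 7.51. pH = pKa + log([A⁻]/[HA]) = 7.51 + log(0.135/0.169)

pH = 7.42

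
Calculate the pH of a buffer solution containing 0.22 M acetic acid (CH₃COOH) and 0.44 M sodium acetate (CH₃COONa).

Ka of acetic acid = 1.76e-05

pKa = -log(1.76e-05) = 4.75. pH = pKa + log([A⁻]/[HA]) = 4.75 + log(0.44/0.22)

pH = 5.06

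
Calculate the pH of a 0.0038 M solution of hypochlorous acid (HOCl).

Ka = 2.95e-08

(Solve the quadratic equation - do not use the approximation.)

x² + Ka×x - Ka×C = 0. Using quadratic formula: [H⁺] = 1.0573e-05

pH = 4.98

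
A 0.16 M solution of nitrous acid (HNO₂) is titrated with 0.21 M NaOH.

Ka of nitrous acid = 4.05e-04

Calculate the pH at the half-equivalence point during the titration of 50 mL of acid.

At half-equivalence [HA] = [A⁻], so Henderson-Hasselbalch gives pH = pKa = -log(4.05e-04) = 3.39.

pH = pKa = 3.39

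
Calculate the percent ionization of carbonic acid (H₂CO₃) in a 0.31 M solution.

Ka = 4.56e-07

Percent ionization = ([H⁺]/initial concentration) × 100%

Using Ka equilibrium: x² + Ka×x - Ka×C = 0. Solving: [H⁺] = 3.7575e-04. Percent = (3.7575e-04/0.31) × 100

Percent ionization = 0.121%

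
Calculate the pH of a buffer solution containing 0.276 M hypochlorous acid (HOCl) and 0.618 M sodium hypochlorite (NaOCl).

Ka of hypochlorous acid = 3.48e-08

pKa = -log(3.48e-08) = 7.46. pH = pKa + log([A⁻]/[HA]) = 7.46 + log(0.618/0.276)

pH = 7.81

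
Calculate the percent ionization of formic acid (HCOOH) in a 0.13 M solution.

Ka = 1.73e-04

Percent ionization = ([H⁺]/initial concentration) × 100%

Using Ka equilibrium: x² + Ka×x - Ka×C = 0. Solving: [H⁺] = 4.6567e-03. Percent = (4.6567e-03/0.13) × 100

Percent ionization = 3.58%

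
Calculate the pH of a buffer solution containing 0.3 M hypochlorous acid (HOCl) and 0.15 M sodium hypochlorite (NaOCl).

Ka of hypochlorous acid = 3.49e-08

pKa = -log(3.49e-08) = 7.46. pH = pKa + log([A⁻]/[HA]) = 7.46 + log(0.15/0.3)

pH = 7.16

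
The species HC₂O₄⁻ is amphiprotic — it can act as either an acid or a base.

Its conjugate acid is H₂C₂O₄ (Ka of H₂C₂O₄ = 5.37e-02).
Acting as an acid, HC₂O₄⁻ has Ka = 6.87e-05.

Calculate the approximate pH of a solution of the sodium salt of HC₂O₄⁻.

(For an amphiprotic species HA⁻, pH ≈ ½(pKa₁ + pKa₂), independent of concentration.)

pKa₁ = -log(5.37e-02) = 1.27; pKa₂ = -log(6.87e-05) = 4.16. For an amphiprotic species, pH ≈ ½(pKa₁ + pKa₂) = ½(1.27 + 4.16) = 2.72.

pH = 2.72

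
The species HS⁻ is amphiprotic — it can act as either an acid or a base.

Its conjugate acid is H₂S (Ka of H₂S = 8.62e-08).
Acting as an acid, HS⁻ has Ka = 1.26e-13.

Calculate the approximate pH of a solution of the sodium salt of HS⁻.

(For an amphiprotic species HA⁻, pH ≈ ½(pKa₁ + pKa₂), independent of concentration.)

pKa₁ = -log(8.62e-08) = 7.06; pKa₂ = -log(1.26e-13) = 12.90. For an amphiprotic species, pH ≈ ½(pKa₁ + pKa₂) = ½(7.06 + 12.90) = 9.98.

pH = 9.98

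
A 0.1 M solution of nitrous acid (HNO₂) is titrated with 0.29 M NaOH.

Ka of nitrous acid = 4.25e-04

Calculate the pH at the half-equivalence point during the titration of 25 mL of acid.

At half-equivalence [HA] = [A⁻], so Henderson-Hasselbalch gives pH = pKa = -log(4.25e-04) = 3.37.

pH = pKa = 3.37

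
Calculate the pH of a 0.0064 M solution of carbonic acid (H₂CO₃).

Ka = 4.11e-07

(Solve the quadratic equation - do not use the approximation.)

x² + Ka×x - Ka×C = 0. Using quadratic formula: [H⁺] = 5.1082e-05

pH = 4.29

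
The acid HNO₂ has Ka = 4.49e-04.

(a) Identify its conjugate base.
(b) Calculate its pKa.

(a) The conjugate base is formed by removing one H⁺ from HNO₂, giving NO₂⁻. (b) pKa = -log(Ka) = -log(4.49e-04) = 3.35.

Conjugate base: NO₂⁻; pK_a = 3.35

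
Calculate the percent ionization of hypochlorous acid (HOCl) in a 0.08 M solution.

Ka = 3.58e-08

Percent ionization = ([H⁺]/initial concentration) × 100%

Using Ka equilibrium: x² + Ka×x - Ka×C = 0. Solving: [H⁺] = 5.3498e-05. Percent = (5.3498e-05/0.08) × 100

Percent ionization = 0.0669%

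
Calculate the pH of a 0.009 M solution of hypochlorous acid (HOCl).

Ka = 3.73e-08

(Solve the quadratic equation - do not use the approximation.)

x² + Ka×x - Ka×C = 0. Using quadratic formula: [H⁺] = 1.8303e-05

pH = 4.74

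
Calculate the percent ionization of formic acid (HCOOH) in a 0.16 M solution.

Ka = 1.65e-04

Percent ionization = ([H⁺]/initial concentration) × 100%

Using Ka equilibrium: x² + Ka×x - Ka×C = 0. Solving: [H⁺] = 5.0563e-03. Percent = (5.0563e-03/0.16) × 100

Percent ionization = 3.16%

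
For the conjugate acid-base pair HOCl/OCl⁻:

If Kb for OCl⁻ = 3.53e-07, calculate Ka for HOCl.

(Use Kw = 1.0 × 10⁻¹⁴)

For a conjugate pair Ka × Kb = Kw, so Ka = Kw/Kb = 1.0 × 10⁻¹⁴ / 3.53e-07 = 2.83e-08.

K_a = 2.83e-08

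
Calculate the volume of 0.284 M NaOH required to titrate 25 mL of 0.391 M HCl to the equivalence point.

At equivalence: moles acid = moles base. moles HCl = 0.391 × 25/1000 = 0.009775 mol. V_base = moles / 0.284 × 1000 = 34.4 mL.

V_{base} = 34.4 mL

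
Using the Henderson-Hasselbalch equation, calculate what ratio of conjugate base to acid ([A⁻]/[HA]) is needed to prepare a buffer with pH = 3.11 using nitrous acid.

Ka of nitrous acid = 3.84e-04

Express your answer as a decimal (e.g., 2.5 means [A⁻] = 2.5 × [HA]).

pKa = -log(3.84e-04) = 3.4157. pH = pKa + log([A⁻]/[HA]), so log([A⁻]/[HA]) = pH − pKa = 3.11 − 3.4157 = -0.3057. [A⁻]/[HA] = 10^(-0.3057) = 0.495

[A⁻]/[HA] = 0.495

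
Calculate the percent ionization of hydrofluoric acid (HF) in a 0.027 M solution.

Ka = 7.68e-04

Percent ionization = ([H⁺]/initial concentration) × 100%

Using Ka equilibrium: x² + Ka×x - Ka×C = 0. Solving: [H⁺] = 4.1858e-03. Percent = (4.1858e-03/0.027) × 100

Percent ionization = 15.5%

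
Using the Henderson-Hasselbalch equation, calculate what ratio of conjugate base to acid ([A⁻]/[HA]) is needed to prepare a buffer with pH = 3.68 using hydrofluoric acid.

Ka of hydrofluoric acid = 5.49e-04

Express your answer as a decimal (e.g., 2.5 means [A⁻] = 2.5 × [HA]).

pKa = -log(5.49e-04) = 3.2604. pH = pKa + log([A⁻]/[HA]), so log([A⁻]/[HA]) = pH − pKa = 3.68 − 3.2604 = 0.4196. [A⁻]/[HA] = 10^(0.4196) = 2.63

[A⁻]/[HA] = 2.63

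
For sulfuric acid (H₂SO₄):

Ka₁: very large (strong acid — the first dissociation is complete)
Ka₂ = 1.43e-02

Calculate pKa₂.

pKa₂ = -log(Ka₂) = -log(1.43e-02) = 1.84.

pK_{a2} = 1.84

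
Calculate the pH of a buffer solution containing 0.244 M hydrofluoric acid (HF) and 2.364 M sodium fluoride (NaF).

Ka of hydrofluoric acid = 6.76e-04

pKa = -log(6.76e-04) = 3.17. pH = pKa + log([A⁻]/[HA]) = 3.17 + log(2.364/0.244)

pH = 4.16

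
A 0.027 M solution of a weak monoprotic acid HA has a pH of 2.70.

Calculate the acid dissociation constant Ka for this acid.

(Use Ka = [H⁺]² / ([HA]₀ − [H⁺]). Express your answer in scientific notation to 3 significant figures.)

[H⁺] = 10^(−pH) = 10^(−2.70) = 1.995e-03 M. For HA ⇌ H⁺ + A⁻, Ka = [H⁺][A⁻]/[HA] = [H⁺]² / ([HA]₀ − [H⁺]) = (1.995e-03)² / (0.027 − 1.995e-03) = 1.59e-04.

K_a = 1.59e-04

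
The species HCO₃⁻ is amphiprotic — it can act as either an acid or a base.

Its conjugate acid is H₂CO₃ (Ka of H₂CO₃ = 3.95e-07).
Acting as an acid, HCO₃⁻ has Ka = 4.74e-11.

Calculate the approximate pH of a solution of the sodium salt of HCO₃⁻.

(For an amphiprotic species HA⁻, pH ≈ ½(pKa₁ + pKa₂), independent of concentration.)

pKa₁ = -log(3.95e-07) = 6.40; pKa₂ = -log(4.74e-11) = 10.32. For an amphiprotic species, pH ≈ ½(pKa₁ + pKa₂) = ½(6.40 + 10.32) = 8.36.

pH = 8.36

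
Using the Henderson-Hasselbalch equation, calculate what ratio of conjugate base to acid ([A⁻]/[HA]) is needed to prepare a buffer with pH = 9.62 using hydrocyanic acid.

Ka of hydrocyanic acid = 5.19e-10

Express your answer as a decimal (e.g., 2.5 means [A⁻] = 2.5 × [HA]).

pKa = -log(5.19e-10) = 9.2848. pH = pKa + log([A⁻]/[HA]), so log([A⁻]/[HA]) = pH − pKa = 9.62 − 9.2848 = 0.3352. [A⁻]/[HA] = 10^(0.3352) = 2.16

[A⁻]/[HA] = 2.16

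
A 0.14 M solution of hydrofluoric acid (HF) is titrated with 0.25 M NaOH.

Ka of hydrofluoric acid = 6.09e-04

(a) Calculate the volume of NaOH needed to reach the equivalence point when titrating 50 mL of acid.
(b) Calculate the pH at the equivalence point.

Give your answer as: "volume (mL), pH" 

moles acid = 0.14 × 50/1000 = 0.007 mol; V_base = moles/0.25 × 1000 = 28.0 mL. At equivalence only the conjugate base is present: [A⁻] = 0.007/0.078 = 8.9744e-02 M. Kb = Kw/Ka = 1.64e-11; [OH⁻] = √(Kb × [A⁻]) = 1.2139e-06; pOH = 5.92; pH = 14 - pOH = 8.08.

V = 28.0 mL, pH = 8.08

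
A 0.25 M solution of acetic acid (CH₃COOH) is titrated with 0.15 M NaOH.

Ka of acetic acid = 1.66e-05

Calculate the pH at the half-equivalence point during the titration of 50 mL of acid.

At half-equivalence [HA] = [A⁻], so Henderson-Hasselbalch gives pH = pKa = -log(1.66e-05) = 4.78.

pH = pKa = 4.78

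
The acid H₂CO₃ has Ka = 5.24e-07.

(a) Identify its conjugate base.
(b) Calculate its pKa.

(a) The conjugate base is formed by removing one H⁺ from H₂CO₃, giving HCO₃⁻. (b) pKa = -log(Ka) = -log(5.24e-07) = 6.28.

Conjugate base: HCO₃⁻; pK_a = 6.28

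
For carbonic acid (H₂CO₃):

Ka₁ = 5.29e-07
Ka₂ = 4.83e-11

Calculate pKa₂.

pKa₂ = -log(Ka₂) = -log(4.83e-11) = 10.32.

pK_{a2} = 10.32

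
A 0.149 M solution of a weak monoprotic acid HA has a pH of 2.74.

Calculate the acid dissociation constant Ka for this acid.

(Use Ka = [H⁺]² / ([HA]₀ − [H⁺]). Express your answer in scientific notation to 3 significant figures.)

[H⁺] = 10^(−pH) = 10^(−2.74) = 1.820e-03 M. For HA ⇌ H⁺ + A⁻, Ka = [H⁺][A⁻]/[HA] = [H⁺]² / ([HA]₀ − [H⁺]) = (1.820e-03)² / (0.149 − 1.820e-03) = 2.25e-05.

K_a = 2.25e-05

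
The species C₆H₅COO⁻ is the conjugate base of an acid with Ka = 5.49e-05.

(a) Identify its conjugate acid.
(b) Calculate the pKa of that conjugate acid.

(a) The conjugate acid is formed by adding one H⁺ to C₆H₅COO⁻, giving C₆H₅COOH. (b) pKa = -log(Ka) = -log(5.49e-05) = 4.26.

Conjugate acid: C₆H₅COOH; pK_a = 4.26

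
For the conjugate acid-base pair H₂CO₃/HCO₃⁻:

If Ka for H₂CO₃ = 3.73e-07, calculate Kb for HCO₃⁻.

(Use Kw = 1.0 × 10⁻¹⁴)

For a conjugate pair Ka × Kb = Kw, so Kb = Kw/Ka = 1.0 × 10⁻¹⁴ / 3.73e-07 = 2.68e-08.

K_b = 2.68e-08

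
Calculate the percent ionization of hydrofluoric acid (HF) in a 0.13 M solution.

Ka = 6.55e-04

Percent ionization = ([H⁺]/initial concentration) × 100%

Using Ka equilibrium: x² + Ka×x - Ka×C = 0. Solving: [H⁺] = 8.9060e-03. Percent = (8.9060e-03/0.13) × 100

Percent ionization = 6.85%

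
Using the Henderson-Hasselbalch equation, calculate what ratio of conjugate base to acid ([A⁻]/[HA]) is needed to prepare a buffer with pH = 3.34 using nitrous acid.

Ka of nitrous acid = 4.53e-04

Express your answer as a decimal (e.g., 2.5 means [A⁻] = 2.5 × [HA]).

pKa = -log(4.53e-04) = 3.3439. pH = pKa + log([A⁻]/[HA]), so log([A⁻]/[HA]) = pH − pKa = 3.34 − 3.3439 = -0.0039. [A⁻]/[HA] = 10^(-0.0039) = 0.991

[A⁻]/[HA] = 0.991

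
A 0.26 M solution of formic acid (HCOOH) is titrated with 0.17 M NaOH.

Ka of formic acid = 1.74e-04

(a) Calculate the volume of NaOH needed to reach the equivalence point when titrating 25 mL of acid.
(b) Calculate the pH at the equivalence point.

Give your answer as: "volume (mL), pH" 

moles acid = 0.26 × 25/1000 = 0.0065 mol; V_base = moles/0.17 × 1000 = 38.2 mL. At equivalence only the conjugate base is present: [A⁻] = 0.0065/0.063 = 1.0279e-01 M. Kb = Kw/Ka = 5.75e-11; [OH⁻] = √(Kb × [A⁻]) = 2.4305e-06; pOH = 5.61; pH = 14 - pOH = 8.39.

V = 38.2 mL, pH = 8.39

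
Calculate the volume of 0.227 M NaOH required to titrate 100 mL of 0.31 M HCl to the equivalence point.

At equivalence: moles acid = moles base. moles HCl = 0.31 × 100/1000 = 0.031 mol. V_base = moles / 0.227 × 1000 = 136.6 mL.

V_{base} = 136.6 mL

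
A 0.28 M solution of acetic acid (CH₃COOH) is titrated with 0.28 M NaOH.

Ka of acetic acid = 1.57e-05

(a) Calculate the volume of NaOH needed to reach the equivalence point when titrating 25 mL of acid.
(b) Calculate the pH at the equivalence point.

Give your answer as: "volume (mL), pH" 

moles acid = 0.28 × 25/1000 = 0.007 mol; V_base = moles/0.28 × 1000 = 25.0 mL. At equivalence only the conjugate base is present: [A⁻] = 0.007/0.050 = 1.4000e-01 M. Kb = Kw/Ka = 6.37e-10; [OH⁻] = √(Kb × [A⁻]) = 9.4431e-06; pOH = 5.02; pH = 14 - pOH = 8.98.

V = 25.0 mL, pH = 8.98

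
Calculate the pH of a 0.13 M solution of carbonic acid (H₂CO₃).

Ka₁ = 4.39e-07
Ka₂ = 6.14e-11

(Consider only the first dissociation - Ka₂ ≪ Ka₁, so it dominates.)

First dissociation dominates. From Ka₁ = [H⁺][HA⁻]/[H₂A], x² + Ka₁·x − Ka₁·C = 0 with C = 0.13 M and Ka₁ = 4.39e-07. Solving: [H⁺] = (−Ka₁ + √(Ka₁² + 4·Ka₁·C)) / 2 = 2.3867e-04 M. pH = -log(2.3867e-04) = 3.62.

pH = 3.62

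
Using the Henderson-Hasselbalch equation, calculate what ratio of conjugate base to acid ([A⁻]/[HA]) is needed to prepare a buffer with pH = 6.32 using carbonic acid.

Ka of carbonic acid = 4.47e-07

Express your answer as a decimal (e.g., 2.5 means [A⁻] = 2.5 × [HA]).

pKa = -log(4.47e-07) = 6.3497. pH = pKa + log([A⁻]/[HA]), so log([A⁻]/[HA]) = pH − pKa = 6.32 − 6.3497 = -0.0297. [A⁻]/[HA] = 10^(-0.0297) = 0.934

[A⁻]/[HA] = 0.934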